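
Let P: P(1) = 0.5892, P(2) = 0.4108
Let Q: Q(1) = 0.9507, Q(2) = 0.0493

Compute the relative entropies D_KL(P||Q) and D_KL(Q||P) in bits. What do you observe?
D_KL(P||Q) = 0.8499 bits, D_KL(Q||P) = 0.5054 bits. The two directions give different values (D_KL(P||Q) exceeds D_KL(Q||P) by 0.3445 bits): KL divergence is asymmetric.

D_KL(P||Q) = Σ P(x) log₂(P(x)/Q(x))

Computing term by term:
  P(1)·log₂(P(1)/Q(1)) = 0.5892·log₂(0.5892/0.9507) = -0.40669
  P(2)·log₂(P(2)/Q(2)) = 0.4108·log₂(0.4108/0.0493) = 1.25655

D_KL(P||Q) = -0.40669 + 1.25655 = 0.84986 ≈ 0.8499 bits

D_KL(Q||P) = Σ Q(x) log₂(Q(x)/P(x))

Computing term by term:
  Q(1)·log₂(Q(1)/P(1)) = 0.9507·log₂(0.9507/0.5892) = 0.65620
  Q(2)·log₂(Q(2)/P(2)) = 0.0493·log₂(0.0493/0.4108) = -0.15080

D_KL(Q||P) = 0.65620 - 0.15080 = 0.50540 ≈ 0.5054 bits

These are NOT equal (difference: 0.3445 bits). KL divergence is asymmetric: D_KL(P||Q) ≠ D_KL(Q||P) in general.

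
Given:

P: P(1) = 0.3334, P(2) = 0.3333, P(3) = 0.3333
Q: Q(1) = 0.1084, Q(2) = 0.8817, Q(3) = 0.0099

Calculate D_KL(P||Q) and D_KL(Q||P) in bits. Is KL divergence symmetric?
D_KL(P||Q) = 1.7635 bits, D_KL(Q||P) = 1.0115 bits. No, KL divergence is not symmetric.

D_KL(P||Q) = Σ P(x) log₂(P(x)/Q(x))

Computing term by term:
  P(1)·log₂(P(1)/Q(1)) = 0.3334·log₂(0.3334/0.1084) = 0.54040
  P(2)·log₂(P(2)/Q(2)) = 0.3333·log₂(0.3333/0.8817) = -0.46778
  P(3)·log₂(P(3)/Q(3)) = 0.3333·log₂(0.3333/0.0099) = 1.69091

D_KL(P||Q) = 0.54040 - 0.46778 + 1.69091 = 1.76353 ≈ 1.7635 bits

D_KL(Q||P) = Σ Q(x) log₂(Q(x)/P(x))

Computing term by term:
  Q(1)·log₂(Q(1)/P(1)) = 0.1084·log₂(0.1084/0.3334) = -0.17570
  Q(2)·log₂(Q(2)/P(2)) = 0.8817·log₂(0.8817/0.3333) = 1.23744
  Q(3)·log₂(Q(3)/P(3)) = 0.0099·log₂(0.0099/0.3333) = -0.05023

D_KL(Q||P) = -0.17570 + 1.23744 - 0.05023 = 1.01151 ≈ 1.0115 bits

These are NOT equal (difference: 0.7520 bits). KL divergence is asymmetric: D_KL(P||Q) ≠ D_KL(Q||P) in general.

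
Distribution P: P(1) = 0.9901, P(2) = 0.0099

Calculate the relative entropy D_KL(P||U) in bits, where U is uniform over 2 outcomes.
0.9199 bits

U(i) = 1/2 for all i

D_KL(P||U) = Σ P(x) log₂(P(x) / (1/2))
           = Σ P(x) log₂(P(x)) + log₂(2)
           = log₂(2) - H(P)

H(P) = -Σ P(x) log₂(P(x)):
  -P(1)·log₂(P(1)) = -(0.9901)·log₂(0.9901) = 0.01421
  -P(2)·log₂(P(2)) = -(0.0099)·log₂(0.0099) = 0.06592
H(P) = 0.01421 + 0.06592 = 0.08013 bits

log₂(2) = 1.00000 bits

D_KL(P||U) = 1.00000 - 0.08013 = 0.91987 ≈ 0.9199 bits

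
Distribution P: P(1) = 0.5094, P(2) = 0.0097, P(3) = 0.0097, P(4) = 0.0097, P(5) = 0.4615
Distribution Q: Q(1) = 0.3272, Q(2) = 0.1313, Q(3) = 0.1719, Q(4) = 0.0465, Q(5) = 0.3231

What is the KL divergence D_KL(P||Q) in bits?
0.4641 bits

D_KL(P||Q) = Σ P(x) log₂(P(x)/Q(x))

Computing term by term:
  P(1)·log₂(P(1)/Q(1)) = 0.5094·log₂(0.5094/0.3272) = 0.32532
  P(2)·log₂(P(2)/Q(2)) = 0.0097·log₂(0.0097/0.1313) = -0.03646
  P(3)·log₂(P(3)/Q(3)) = 0.0097·log₂(0.0097/0.1719) = -0.04023
  P(4)·log₂(P(4)/Q(4)) = 0.0097·log₂(0.0097/0.0465) = -0.02193
  P(5)·log₂(P(5)/Q(5)) = 0.4615·log₂(0.4615/0.3231) = 0.23737

D_KL(P||Q) = 0.32532 - 0.03646 - 0.04023 - 0.02193 + 0.23737 = 0.46407 ≈ 0.4641 bits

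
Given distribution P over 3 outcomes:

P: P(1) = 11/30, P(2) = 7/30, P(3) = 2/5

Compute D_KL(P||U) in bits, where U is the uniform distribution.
0.0356 bits

U(i) = 1/3 for all i

D_KL(P||U) = Σ P(x) log₂(P(x) / (1/3))
           = Σ P(x) log₂(P(x)) + log₂(3)
           = log₂(3) - H(P)

H(P) = -Σ P(x) log₂(P(x)):
  -P(1)·log₂(P(1)) = -(11/30)·log₂(11/30) = 0.53073
  -P(2)·log₂(P(2)) = -(7/30)·log₂(7/30) = 0.48989
  -P(3)·log₂(P(3)) = -(2/5)·log₂(2/5) = 0.52877
H(P) = 0.53073 + 0.48989 + 0.52877 = 1.54939 bits

log₂(3) = 1.58496 bits

D_KL(P||U) = 1.58496 - 1.54939 = 0.03557 ≈ 0.0356 bits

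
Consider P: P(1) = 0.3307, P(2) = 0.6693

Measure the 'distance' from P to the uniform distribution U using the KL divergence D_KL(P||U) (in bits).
0.0844 bits

U(i) = 1/2 for all i

D_KL(P||U) = Σ P(x) log₂(P(x) / (1/2))
           = Σ P(x) log₂(P(x)) + log₂(2)
           = log₂(2) - H(P)

H(P) = -Σ P(x) log₂(P(x)):
  -P(1)·log₂(P(1)) = -(0.3307)·log₂(0.3307) = 0.52793
  -P(2)·log₂(P(2)) = -(0.6693)·log₂(0.6693) = 0.38771
H(P) = 0.52793 + 0.38771 = 0.91564 bits

log₂(2) = 1.00000 bits

D_KL(P||U) = 1.00000 - 0.91564 = 0.08436 ≈ 0.0844 bits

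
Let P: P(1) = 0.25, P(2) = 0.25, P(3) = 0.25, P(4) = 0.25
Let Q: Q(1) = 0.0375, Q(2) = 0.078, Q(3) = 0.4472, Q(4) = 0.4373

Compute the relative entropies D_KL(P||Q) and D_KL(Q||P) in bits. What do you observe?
D_KL(P||Q) = 0.6929 bits, D_KL(Q||P) = 0.4943 bits. The two directions give different values (D_KL(P||Q) exceeds D_KL(Q||P) by 0.1986 bits): KL divergence is asymmetric.

D_KL(P||Q) = Σ P(x) log₂(P(x)/Q(x))

Computing term by term:
  P(1)·log₂(P(1)/Q(1)) = 0.25·log₂(0.25/0.0375) = 0.68424
  P(2)·log₂(P(2)/Q(2)) = 0.25·log₂(0.25/0.078) = 0.42010
  P(3)·log₂(P(3)/Q(3)) = 0.25·log₂(0.25/0.4472) = -0.20975
  P(4)·log₂(P(4)/Q(4)) = 0.25·log₂(0.25/0.4373) = -0.20167

D_KL(P||Q) = 0.68424 + 0.42010 - 0.20975 - 0.20167 = 0.69292 ≈ 0.6929 bits

D_KL(Q||P) = Σ Q(x) log₂(Q(x)/P(x))

Computing term by term:
  Q(1)·log₂(Q(1)/P(1)) = 0.0375·log₂(0.0375/0.25) = -0.10264
  Q(2)·log₂(Q(2)/P(2)) = 0.078·log₂(0.078/0.25) = -0.13107
  Q(3)·log₂(Q(3)/P(3)) = 0.4472·log₂(0.4472/0.25) = 0.37520
  Q(4)·log₂(Q(4)/P(4)) = 0.4373·log₂(0.4373/0.25) = 0.35277

D_KL(Q||P) = -0.10264 - 0.13107 + 0.37520 + 0.35277 = 0.49426 ≈ 0.4943 bits

These are NOT equal (difference: 0.1986 bits). KL divergence is asymmetric: D_KL(P||Q) ≠ D_KL(Q||P) in general.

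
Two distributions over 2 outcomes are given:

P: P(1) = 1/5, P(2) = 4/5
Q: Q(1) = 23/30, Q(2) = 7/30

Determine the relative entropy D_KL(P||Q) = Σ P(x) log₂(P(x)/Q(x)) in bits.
1.0344 bits

D_KL(P||Q) = Σ P(x) log₂(P(x)/Q(x))

Computing term by term:
  P(1)·log₂(P(1)/Q(1)) = (1/5)·log₂((1/5)/(23/30)) = -0.38772
  P(2)·log₂(P(2)/Q(2)) = (4/5)·log₂((4/5)/(7/30)) = 1.42209

D_KL(P||Q) = -0.38772 + 1.42209 = 1.03437 ≈ 1.0344 bits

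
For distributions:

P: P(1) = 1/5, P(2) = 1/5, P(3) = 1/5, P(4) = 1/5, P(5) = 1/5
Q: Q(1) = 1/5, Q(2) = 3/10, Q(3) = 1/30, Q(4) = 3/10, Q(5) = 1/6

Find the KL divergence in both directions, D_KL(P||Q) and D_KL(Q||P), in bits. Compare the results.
D_KL(P||Q) = 0.3356 bits, D_KL(Q||P) = 0.2210 bits. D_KL(P||Q) is larger than D_KL(Q||P) by 0.1146 bits; the two directions differ.

D_KL(P||Q) = Σ P(x) log₂(P(x)/Q(x))

Computing term by term:
  P(1)·log₂(P(1)/Q(1)) = (1/5)·log₂((1/5)/(1/5)) = 0.00000
  P(2)·log₂(P(2)/Q(2)) = (1/5)·log₂((1/5)/(3/10)) = -0.11699
  P(3)·log₂(P(3)/Q(3)) = (1/5)·log₂((1/5)/(1/30)) = 0.51699
  P(4)·log₂(P(4)/Q(4)) = (1/5)·log₂((1/5)/(3/10)) = -0.11699
  P(5)·log₂(P(5)/Q(5)) = (1/5)·log₂((1/5)/(1/6)) = 0.05261

D_KL(P||Q) = 0.00000 - 0.11699 + 0.51699 - 0.11699 + 0.05261 = 0.33562 ≈ 0.3356 bits

D_KL(Q||P) = Σ Q(x) log₂(Q(x)/P(x))

Computing term by term:
  Q(1)·log₂(Q(1)/P(1)) = (1/5)·log₂((1/5)/(1/5)) = 0.00000
  Q(2)·log₂(Q(2)/P(2)) = (3/10)·log₂((3/10)/(1/5)) = 0.17549
  Q(3)·log₂(Q(3)/P(3)) = (1/30)·log₂((1/30)/(1/5)) = -0.08617
  Q(4)·log₂(Q(4)/P(4)) = (3/10)·log₂((3/10)/(1/5)) = 0.17549
  Q(5)·log₂(Q(5)/P(5)) = (1/6)·log₂((1/6)/(1/5)) = -0.04384

D_KL(Q||P) = 0.00000 + 0.17549 - 0.08617 + 0.17549 - 0.04384 = 0.22097 ≈ 0.2210 bits

These are NOT equal (difference: 0.1146 bits). KL divergence is asymmetric: D_KL(P||Q) ≠ D_KL(Q||P) in general.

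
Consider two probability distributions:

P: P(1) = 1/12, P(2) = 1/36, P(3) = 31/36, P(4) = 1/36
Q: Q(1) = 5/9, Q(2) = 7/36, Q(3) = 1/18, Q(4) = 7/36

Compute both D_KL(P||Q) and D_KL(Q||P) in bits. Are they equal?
D_KL(P||Q) = 3.0210 bits, D_KL(Q||P) = 2.3926 bits. No, they are not equal.

D_KL(P||Q) = Σ P(x) log₂(P(x)/Q(x))

Computing term by term:
  P(1)·log₂(P(1)/Q(1)) = (1/12)·log₂((1/12)/(5/9)) = -0.22808
  P(2)·log₂(P(2)/Q(2)) = (1/36)·log₂((1/36)/(7/36)) = -0.07798
  P(3)·log₂(P(3)/Q(3)) = (31/36)·log₂((31/36)/(1/18)) = 3.40500
  P(4)·log₂(P(4)/Q(4)) = (1/36)·log₂((1/36)/(7/36)) = -0.07798

D_KL(P||Q) = -0.22808 - 0.07798 + 3.40500 - 0.07798 = 3.02096 ≈ 3.0210 bits

D_KL(Q||P) = Σ Q(x) log₂(Q(x)/P(x))

Computing term by term:
  Q(1)·log₂(Q(1)/P(1)) = (5/9)·log₂((5/9)/(1/12)) = 1.52054
  Q(2)·log₂(Q(2)/P(2)) = (7/36)·log₂((7/36)/(1/36)) = 0.54587
  Q(3)·log₂(Q(3)/P(3)) = (1/18)·log₂((1/18)/(31/36)) = -0.21968
  Q(4)·log₂(Q(4)/P(4)) = (7/36)·log₂((7/36)/(1/36)) = 0.54587

D_KL(Q||P) = 1.52054 + 0.54587 - 0.21968 + 0.54587 = 2.39260 ≈ 2.3926 bits

These are NOT equal (difference: 0.6284 bits). KL divergence is asymmetric: D_KL(P||Q) ≠ D_KL(Q||P) in general.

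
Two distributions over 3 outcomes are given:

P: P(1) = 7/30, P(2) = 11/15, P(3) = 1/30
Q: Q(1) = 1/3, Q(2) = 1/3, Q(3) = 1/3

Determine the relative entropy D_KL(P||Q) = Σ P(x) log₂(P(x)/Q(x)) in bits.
0.6034 bits

D_KL(P||Q) = Σ P(x) log₂(P(x)/Q(x))

Computing term by term:
  P(1)·log₂(P(1)/Q(1)) = (7/30)·log₂((7/30)/(1/3)) = -0.12007
  P(2)·log₂(P(2)/Q(2)) = (11/15)·log₂((11/15)/(1/3)) = 0.83417
  P(3)·log₂(P(3)/Q(3)) = (1/30)·log₂((1/30)/(1/3)) = -0.11073

D_KL(P||Q) = -0.12007 + 0.83417 - 0.11073 = 0.60337 ≈ 0.6034 bits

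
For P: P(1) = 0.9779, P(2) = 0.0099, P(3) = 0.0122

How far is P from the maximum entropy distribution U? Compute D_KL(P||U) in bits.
1.4100 bits

U(i) = 1/3 for all i

D_KL(P||U) = Σ P(x) log₂(P(x) / (1/3))
           = Σ P(x) log₂(P(x)) + log₂(3)
           = log₂(3) - H(P)

H(P) = -Σ P(x) log₂(P(x)):
  -P(1)·log₂(P(1)) = -(0.9779)·log₂(0.9779) = 0.03153
  -P(2)·log₂(P(2)) = -(0.0099)·log₂(0.0099) = 0.06592
  -P(3)·log₂(P(3)) = -(0.0122)·log₂(0.0122) = 0.07756
H(P) = 0.03153 + 0.06592 + 0.07756 = 0.17501 bits

log₂(3) = 1.58496 bits

D_KL(P||U) = 1.58496 - 0.17501 = 1.40995 ≈ 1.4100 bits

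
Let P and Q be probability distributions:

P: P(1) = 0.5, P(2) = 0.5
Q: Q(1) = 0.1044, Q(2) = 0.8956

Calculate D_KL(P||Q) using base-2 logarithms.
0.7094 bits

D_KL(P||Q) = Σ P(x) log₂(P(x)/Q(x))

Computing term by term:
  P(1)·log₂(P(1)/Q(1)) = 0.5·log₂(0.5/0.1044) = 1.12990
  P(2)·log₂(P(2)/Q(2)) = 0.5·log₂(0.5/0.8956) = -0.42046

D_KL(P||Q) = 1.12990 - 0.42046 = 0.70944 ≈ 0.7094 bits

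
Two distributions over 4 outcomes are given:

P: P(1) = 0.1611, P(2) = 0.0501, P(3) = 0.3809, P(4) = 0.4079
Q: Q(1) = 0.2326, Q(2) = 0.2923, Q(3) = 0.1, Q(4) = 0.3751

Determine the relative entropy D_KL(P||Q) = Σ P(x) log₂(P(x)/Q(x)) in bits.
0.5714 bits

D_KL(P||Q) = Σ P(x) log₂(P(x)/Q(x))

Computing term by term:
  P(1)·log₂(P(1)/Q(1)) = 0.1611·log₂(0.1611/0.2326) = -0.08537
  P(2)·log₂(P(2)/Q(2)) = 0.0501·log₂(0.0501/0.2923) = -0.12748
  P(3)·log₂(P(3)/Q(3)) = 0.3809·log₂(0.3809/0.1) = 0.73491
  P(4)·log₂(P(4)/Q(4)) = 0.4079·log₂(0.4079/0.3751) = 0.04933

D_KL(P||Q) = -0.08537 - 0.12748 + 0.73491 + 0.04933 = 0.57139 ≈ 0.5714 bits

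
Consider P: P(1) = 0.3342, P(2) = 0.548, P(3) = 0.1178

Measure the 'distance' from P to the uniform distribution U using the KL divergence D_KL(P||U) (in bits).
0.2175 bits

U(i) = 1/3 for all i

D_KL(P||U) = Σ P(x) log₂(P(x) / (1/3))
           = Σ P(x) log₂(P(x)) + log₂(3)
           = log₂(3) - H(P)

H(P) = -Σ P(x) log₂(P(x)):
  -P(1)·log₂(P(1)) = -(0.3342)·log₂(0.3342) = 0.52844
  -P(2)·log₂(P(2)) = -(0.548)·log₂(0.548) = 0.47553
  -P(3)·log₂(P(3)) = -(0.1178)·log₂(0.1178) = 0.36348
H(P) = 0.52844 + 0.47553 + 0.36348 = 1.36745 bits

log₂(3) = 1.58496 bits

D_KL(P||U) = 1.58496 - 1.36745 = 0.21751 ≈ 0.2175 bits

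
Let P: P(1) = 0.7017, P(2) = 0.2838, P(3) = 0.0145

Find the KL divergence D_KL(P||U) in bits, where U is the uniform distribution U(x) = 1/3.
0.6221 bits

U(i) = 1/3 for all i

D_KL(P||U) = Σ P(x) log₂(P(x) / (1/3))
           = Σ P(x) log₂(P(x)) + log₂(3)
           = log₂(3) - H(P)

H(P) = -Σ P(x) log₂(P(x)):
  -P(1)·log₂(P(1)) = -(0.7017)·log₂(0.7017) = 0.35862
  -P(2)·log₂(P(2)) = -(0.2838)·log₂(0.2838) = 0.51568
  -P(3)·log₂(P(3)) = -(0.0145)·log₂(0.0145) = 0.08856
H(P) = 0.35862 + 0.51568 + 0.08856 = 0.96286 bits

log₂(3) = 1.58496 bits

D_KL(P||U) = 1.58496 - 0.96286 = 0.62210 ≈ 0.6221 bits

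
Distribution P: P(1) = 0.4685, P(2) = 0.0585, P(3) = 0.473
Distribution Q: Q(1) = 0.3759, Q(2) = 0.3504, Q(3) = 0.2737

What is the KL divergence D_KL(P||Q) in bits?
0.3711 bits

D_KL(P||Q) = Σ P(x) log₂(P(x)/Q(x))

Computing term by term:
  P(1)·log₂(P(1)/Q(1)) = 0.4685·log₂(0.4685/0.3759) = 0.14884
  P(2)·log₂(P(2)/Q(2)) = 0.0585·log₂(0.0585/0.3504) = -0.15108
  P(3)·log₂(P(3)/Q(3)) = 0.473·log₂(0.473/0.2737) = 0.37331

D_KL(P||Q) = 0.14884 - 0.15108 + 0.37331 = 0.37107 ≈ 0.3711 bits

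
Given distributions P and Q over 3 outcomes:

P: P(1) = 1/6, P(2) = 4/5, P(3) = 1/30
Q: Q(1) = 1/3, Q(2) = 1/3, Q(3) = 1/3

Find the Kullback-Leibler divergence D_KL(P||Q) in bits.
0.7330 bits

D_KL(P||Q) = Σ P(x) log₂(P(x)/Q(x))

Computing term by term:
  P(1)·log₂(P(1)/Q(1)) = (1/6)·log₂((1/6)/(1/3)) = -0.16667
  P(2)·log₂(P(2)/Q(2)) = (4/5)·log₂((4/5)/(1/3)) = 1.01043
  P(3)·log₂(P(3)/Q(3)) = (1/30)·log₂((1/30)/(1/3)) = -0.11073

D_KL(P||Q) = -0.16667 + 1.01043 - 0.11073 = 0.73303 ≈ 0.7330 bits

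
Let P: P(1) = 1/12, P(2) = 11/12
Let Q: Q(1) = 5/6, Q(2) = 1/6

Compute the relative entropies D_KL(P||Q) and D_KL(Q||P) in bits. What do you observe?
D_KL(P||Q) = 1.9777 bits, D_KL(Q||P) = 2.3584 bits. The two directions give different values (D_KL(Q||P) exceeds D_KL(P||Q) by 0.3807 bits): KL divergence is asymmetric.

D_KL(P||Q) = Σ P(x) log₂(P(x)/Q(x))

Computing term by term:
  P(1)·log₂(P(1)/Q(1)) = (1/12)·log₂((1/12)/(5/6)) = -0.27683
  P(2)·log₂(P(2)/Q(2)) = (11/12)·log₂((11/12)/(1/6)) = 2.25448

D_KL(P||Q) = -0.27683 + 2.25448 = 1.97765 ≈ 1.9777 bits

D_KL(Q||P) = Σ Q(x) log₂(Q(x)/P(x))

Computing term by term:
  Q(1)·log₂(Q(1)/P(1)) = (5/6)·log₂((5/6)/(1/12)) = 2.76827
  Q(2)·log₂(Q(2)/P(2)) = (1/6)·log₂((1/6)/(11/12)) = -0.40991

D_KL(Q||P) = 2.76827 - 0.40991 = 2.35836 ≈ 2.3584 bits

These are NOT equal (difference: 0.3807 bits). KL divergence is asymmetric: D_KL(P||Q) ≠ D_KL(Q||P) in general.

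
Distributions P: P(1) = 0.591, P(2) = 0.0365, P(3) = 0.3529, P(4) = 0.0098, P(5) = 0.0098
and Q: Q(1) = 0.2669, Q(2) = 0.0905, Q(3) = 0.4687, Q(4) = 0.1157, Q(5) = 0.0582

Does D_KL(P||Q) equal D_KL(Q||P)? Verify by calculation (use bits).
D_KL(P||Q) = 0.4254 bits, D_KL(Q||P) = 0.5660 bits. No — D_KL(P||Q) ≠ D_KL(Q||P) for this pair.

D_KL(P||Q) = Σ P(x) log₂(P(x)/Q(x))

Computing term by term:
  P(1)·log₂(P(1)/Q(1)) = 0.591·log₂(0.591/0.2669) = 0.67779
  P(2)·log₂(P(2)/Q(2)) = 0.0365·log₂(0.0365/0.0905) = -0.04782
  P(3)·log₂(P(3)/Q(3)) = 0.3529·log₂(0.3529/0.4687) = -0.14448
  P(4)·log₂(P(4)/Q(4)) = 0.0098·log₂(0.0098/0.1157) = -0.03490
  P(5)·log₂(P(5)/Q(5)) = 0.0098·log₂(0.0098/0.0582) = -0.02519

D_KL(P||Q) = 0.67779 - 0.04782 - 0.14448 - 0.03490 - 0.02519 = 0.42540 ≈ 0.4254 bits

D_KL(Q||P) = Σ Q(x) log₂(Q(x)/P(x))

Computing term by term:
  Q(1)·log₂(Q(1)/P(1)) = 0.2669·log₂(0.2669/0.591) = -0.30610
  Q(2)·log₂(Q(2)/P(2)) = 0.0905·log₂(0.0905/0.0365) = 0.11856
  Q(3)·log₂(Q(3)/P(3)) = 0.4687·log₂(0.4687/0.3529) = 0.19189
  Q(4)·log₂(Q(4)/P(4)) = 0.1157·log₂(0.1157/0.0098) = 0.41206
  Q(5)·log₂(Q(5)/P(5)) = 0.0582·log₂(0.0582/0.0098) = 0.14958

D_KL(Q||P) = -0.30610 + 0.11856 + 0.19189 + 0.41206 + 0.14958 = 0.56599 ≈ 0.5660 bits

These are NOT equal (difference: 0.1406 bits). KL divergence is asymmetric: D_KL(P||Q) ≠ D_KL(Q||P) in general.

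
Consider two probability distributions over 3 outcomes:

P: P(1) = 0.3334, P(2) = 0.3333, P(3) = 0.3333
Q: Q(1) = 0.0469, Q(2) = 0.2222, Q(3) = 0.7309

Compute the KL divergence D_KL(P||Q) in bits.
0.7608 bits

D_KL(P||Q) = Σ P(x) log₂(P(x)/Q(x))

Computing term by term:
  P(1)·log₂(P(1)/Q(1)) = 0.3334·log₂(0.3334/0.0469) = 0.94339
  P(2)·log₂(P(2)/Q(2)) = 0.3333·log₂(0.3333/0.2222) = 0.19497
  P(3)·log₂(P(3)/Q(3)) = 0.3333·log₂(0.3333/0.7309) = -0.37758

D_KL(P||Q) = 0.94339 + 0.19497 - 0.37758 = 0.76078 ≈ 0.7608 bits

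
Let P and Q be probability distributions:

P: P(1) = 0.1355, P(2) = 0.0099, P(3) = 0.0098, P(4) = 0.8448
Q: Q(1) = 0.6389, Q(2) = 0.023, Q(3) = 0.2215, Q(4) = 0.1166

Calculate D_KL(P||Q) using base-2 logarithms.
2.0544 bits

D_KL(P||Q) = Σ P(x) log₂(P(x)/Q(x))

Computing term by term:
  P(1)·log₂(P(1)/Q(1)) = 0.1355·log₂(0.1355/0.6389) = -0.30315
  P(2)·log₂(P(2)/Q(2)) = 0.0099·log₂(0.0099/0.023) = -0.01204
  P(3)·log₂(P(3)/Q(3)) = 0.0098·log₂(0.0098/0.2215) = -0.04408
  P(4)·log₂(P(4)/Q(4)) = 0.8448·log₂(0.8448/0.1166) = 2.41363

D_KL(P||Q) = -0.30315 - 0.01204 - 0.04408 + 2.41363 = 2.05436 ≈ 2.0544 bits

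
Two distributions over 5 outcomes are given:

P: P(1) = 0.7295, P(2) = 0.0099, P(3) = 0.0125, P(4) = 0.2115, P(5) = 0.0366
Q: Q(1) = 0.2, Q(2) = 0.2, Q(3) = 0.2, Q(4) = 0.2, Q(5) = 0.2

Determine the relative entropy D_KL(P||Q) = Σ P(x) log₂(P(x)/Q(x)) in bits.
1.1964 bits

D_KL(P||Q) = Σ P(x) log₂(P(x)/Q(x))

Computing term by term:
  P(1)·log₂(P(1)/Q(1)) = 0.7295·log₂(0.7295/0.2) = 1.36191
  P(2)·log₂(P(2)/Q(2)) = 0.0099·log₂(0.0099/0.2) = -0.04293
  P(3)·log₂(P(3)/Q(3)) = 0.0125·log₂(0.0125/0.2) = -0.05000
  P(4)·log₂(P(4)/Q(4)) = 0.2115·log₂(0.2115/0.2) = 0.01706
  P(5)·log₂(P(5)/Q(5)) = 0.0366·log₂(0.0366/0.2) = -0.08967

D_KL(P||Q) = 1.36191 - 0.04293 - 0.05000 + 0.01706 - 0.08967 = 1.19637 ≈ 1.1964 bits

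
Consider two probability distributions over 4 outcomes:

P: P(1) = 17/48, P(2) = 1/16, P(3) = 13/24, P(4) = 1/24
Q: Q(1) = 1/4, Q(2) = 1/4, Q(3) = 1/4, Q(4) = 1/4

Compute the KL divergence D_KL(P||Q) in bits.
0.5495 bits

D_KL(P||Q) = Σ P(x) log₂(P(x)/Q(x))

Computing term by term:
  P(1)·log₂(P(1)/Q(1)) = (17/48)·log₂((17/48)/(1/4)) = 0.17797
  P(2)·log₂(P(2)/Q(2)) = (1/16)·log₂((1/16)/(1/4)) = -0.12500
  P(3)·log₂(P(3)/Q(3)) = (13/24)·log₂((13/24)/(1/4)) = 0.60422
  P(4)·log₂(P(4)/Q(4)) = (1/24)·log₂((1/24)/(1/4)) = -0.10771

D_KL(P||Q) = 0.17797 - 0.12500 + 0.60422 - 0.10771 = 0.54948 ≈ 0.5495 bits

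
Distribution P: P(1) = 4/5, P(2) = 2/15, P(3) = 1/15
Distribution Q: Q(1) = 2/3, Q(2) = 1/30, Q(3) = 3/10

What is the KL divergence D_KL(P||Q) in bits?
0.3324 bits

D_KL(P||Q) = Σ P(x) log₂(P(x)/Q(x))

Computing term by term:
  P(1)·log₂(P(1)/Q(1)) = (4/5)·log₂((4/5)/(2/3)) = 0.21043
  P(2)·log₂(P(2)/Q(2)) = (2/15)·log₂((2/15)/(1/30)) = 0.26667
  P(3)·log₂(P(3)/Q(3)) = (1/15)·log₂((1/15)/(3/10)) = -0.14466

D_KL(P||Q) = 0.21043 + 0.26667 - 0.14466 = 0.33244 ≈ 0.3324 bits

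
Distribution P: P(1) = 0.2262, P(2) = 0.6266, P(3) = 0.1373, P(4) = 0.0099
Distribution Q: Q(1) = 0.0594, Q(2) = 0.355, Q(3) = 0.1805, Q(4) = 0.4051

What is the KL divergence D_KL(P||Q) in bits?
0.8428 bits

D_KL(P||Q) = Σ P(x) log₂(P(x)/Q(x))

Computing term by term:
  P(1)·log₂(P(1)/Q(1)) = 0.2262·log₂(0.2262/0.0594) = 0.43635
  P(2)·log₂(P(2)/Q(2)) = 0.6266·log₂(0.6266/0.355) = 0.51364
  P(3)·log₂(P(3)/Q(3)) = 0.1373·log₂(0.1373/0.1805) = -0.05419
  P(4)·log₂(P(4)/Q(4)) = 0.0099·log₂(0.0099/0.4051) = -0.05301

D_KL(P||Q) = 0.43635 + 0.51364 - 0.05419 - 0.05301 = 0.84279 ≈ 0.8428 bits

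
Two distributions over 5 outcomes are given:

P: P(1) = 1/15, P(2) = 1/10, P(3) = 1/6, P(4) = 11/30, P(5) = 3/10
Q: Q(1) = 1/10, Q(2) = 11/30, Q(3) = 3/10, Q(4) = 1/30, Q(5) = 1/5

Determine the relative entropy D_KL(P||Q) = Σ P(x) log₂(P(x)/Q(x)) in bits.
1.0762 bits

D_KL(P||Q) = Σ P(x) log₂(P(x)/Q(x))

Computing term by term:
  P(1)·log₂(P(1)/Q(1)) = (1/15)·log₂((1/15)/(1/10)) = -0.03900
  P(2)·log₂(P(2)/Q(2)) = (1/10)·log₂((1/10)/(11/30)) = -0.18745
  P(3)·log₂(P(3)/Q(3)) = (1/6)·log₂((1/6)/(3/10)) = -0.14133
  P(4)·log₂(P(4)/Q(4)) = (11/30)·log₂((11/30)/(1/30)) = 1.26846
  P(5)·log₂(P(5)/Q(5)) = (3/10)·log₂((3/10)/(1/5)) = 0.17549

D_KL(P||Q) = -0.03900 - 0.18745 - 0.14133 + 1.26846 + 0.17549 = 1.07617 ≈ 1.0762 bits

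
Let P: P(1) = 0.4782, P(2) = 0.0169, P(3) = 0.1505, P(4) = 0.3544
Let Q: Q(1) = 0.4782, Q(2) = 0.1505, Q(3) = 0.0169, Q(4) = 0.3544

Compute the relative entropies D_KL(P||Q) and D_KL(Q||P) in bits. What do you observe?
D_KL(P||Q) = 0.4215 bits, D_KL(Q||P) = 0.4215 bits. The two directions give the same value here, because Q is a self-inverse relabeling of P; in general KL divergence is asymmetric.

D_KL(P||Q) = Σ P(x) log₂(P(x)/Q(x))

Computing term by term:
  P(1)·log₂(P(1)/Q(1)) = 0.4782·log₂(0.4782/0.4782) = 0.00000
  P(2)·log₂(P(2)/Q(2)) = 0.0169·log₂(0.0169/0.1505) = -0.05331
  P(3)·log₂(P(3)/Q(3)) = 0.1505·log₂(0.1505/0.0169) = 0.47478
  P(4)·log₂(P(4)/Q(4)) = 0.3544·log₂(0.3544/0.3544) = 0.00000

D_KL(P||Q) = 0.00000 - 0.05331 + 0.47478 + 0.00000 = 0.42147 ≈ 0.4215 bits

D_KL(Q||P) = Σ Q(x) log₂(Q(x)/P(x))

Computing term by term:
  Q(1)·log₂(Q(1)/P(1)) = 0.4782·log₂(0.4782/0.4782) = 0.00000
  Q(2)·log₂(Q(2)/P(2)) = 0.1505·log₂(0.1505/0.0169) = 0.47478
  Q(3)·log₂(Q(3)/P(3)) = 0.0169·log₂(0.0169/0.1505) = -0.05331
  Q(4)·log₂(Q(4)/P(4)) = 0.3544·log₂(0.3544/0.3544) = 0.00000

D_KL(Q||P) = 0.00000 + 0.47478 - 0.05331 + 0.00000 = 0.42147 ≈ 0.4215 bits

These ARE equal here. Q is P with outcomes relabeled (Q(2) = P(3), Q(3) = P(2)) by a relabeling that is its own inverse, so the two sums contain exactly the same terms in a different order. This is a special case — KL divergence is not symmetric in general: D_KL(P||Q) ≠ D_KL(Q||P) for most P, Q.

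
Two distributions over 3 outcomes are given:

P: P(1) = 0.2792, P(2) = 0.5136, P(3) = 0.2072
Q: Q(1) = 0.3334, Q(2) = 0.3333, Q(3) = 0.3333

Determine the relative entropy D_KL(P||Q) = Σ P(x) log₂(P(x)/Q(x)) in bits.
0.1068 bits

D_KL(P||Q) = Σ P(x) log₂(P(x)/Q(x))

Computing term by term:
  P(1)·log₂(P(1)/Q(1)) = 0.2792·log₂(0.2792/0.3334) = -0.07146
  P(2)·log₂(P(2)/Q(2)) = 0.5136·log₂(0.5136/0.3333) = 0.32040
  P(3)·log₂(P(3)/Q(3)) = 0.2072·log₂(0.2072/0.3333) = -0.14210

D_KL(P||Q) = -0.07146 + 0.32040 - 0.14210 = 0.10684 ≈ 0.1068 bits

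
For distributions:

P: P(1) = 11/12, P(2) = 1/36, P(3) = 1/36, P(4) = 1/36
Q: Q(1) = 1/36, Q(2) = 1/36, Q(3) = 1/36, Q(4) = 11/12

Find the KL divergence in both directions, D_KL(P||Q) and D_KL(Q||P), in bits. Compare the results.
D_KL(P||Q) = 4.4839 bits, D_KL(Q||P) = 4.4839 bits. The two directions give exactly the same value for this pair.

D_KL(P||Q) = Σ P(x) log₂(P(x)/Q(x))

Computing term by term:
  P(1)·log₂(P(1)/Q(1)) = (11/12)·log₂((11/12)/(1/36)) = 4.62403
  P(2)·log₂(P(2)/Q(2)) = (1/36)·log₂((1/36)/(1/36)) = 0.00000
  P(3)·log₂(P(3)/Q(3)) = (1/36)·log₂((1/36)/(1/36)) = 0.00000
  P(4)·log₂(P(4)/Q(4)) = (1/36)·log₂((1/36)/(11/12)) = -0.14012

D_KL(P||Q) = 4.62403 + 0.00000 + 0.00000 - 0.14012 = 4.48391 ≈ 4.4839 bits

D_KL(Q||P) = Σ Q(x) log₂(Q(x)/P(x))

Computing term by term:
  Q(1)·log₂(Q(1)/P(1)) = (1/36)·log₂((1/36)/(11/12)) = -0.14012
  Q(2)·log₂(Q(2)/P(2)) = (1/36)·log₂((1/36)/(1/36)) = 0.00000
  Q(3)·log₂(Q(3)/P(3)) = (1/36)·log₂((1/36)/(1/36)) = 0.00000
  Q(4)·log₂(Q(4)/P(4)) = (11/12)·log₂((11/12)/(1/36)) = 4.62403

D_KL(Q||P) = -0.14012 + 0.00000 + 0.00000 + 4.62403 = 4.48391 ≈ 4.4839 bits

These ARE equal here. Q is P with outcomes relabeled (Q(1) = P(4), Q(4) = P(1)) by a relabeling that is its own inverse, so the two sums contain exactly the same terms in a different order. This is a special case — KL divergence is not symmetric in general: D_KL(P||Q) ≠ D_KL(Q||P) for most P, Q.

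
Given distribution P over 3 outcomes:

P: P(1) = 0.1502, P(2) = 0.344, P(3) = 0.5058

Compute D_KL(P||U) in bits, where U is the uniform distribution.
0.1472 bits

U(i) = 1/3 for all i

D_KL(P||U) = Σ P(x) log₂(P(x) / (1/3))
           = Σ P(x) log₂(P(x)) + log₂(3)
           = log₂(3) - H(P)

H(P) = -Σ P(x) log₂(P(x)):
  -P(1)·log₂(P(1)) = -(0.1502)·log₂(0.1502) = 0.41080
  -P(2)·log₂(P(2)) = -(0.344)·log₂(0.344) = 0.52959
  -P(3)·log₂(P(3)) = -(0.5058)·log₂(0.5058) = 0.49738
H(P) = 0.41080 + 0.52959 + 0.49738 = 1.43777 bits

log₂(3) = 1.58496 bits

D_KL(P||U) = 1.58496 - 1.43777 = 0.14719 ≈ 0.1472 bits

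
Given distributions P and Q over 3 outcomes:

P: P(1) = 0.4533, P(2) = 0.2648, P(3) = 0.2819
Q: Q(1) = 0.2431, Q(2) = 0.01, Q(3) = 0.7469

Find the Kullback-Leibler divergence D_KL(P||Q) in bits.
1.2629 bits

D_KL(P||Q) = Σ P(x) log₂(P(x)/Q(x))

Computing term by term:
  P(1)·log₂(P(1)/Q(1)) = 0.4533·log₂(0.4533/0.2431) = 0.40748
  P(2)·log₂(P(2)/Q(2)) = 0.2648·log₂(0.2648/0.01) = 1.25166
  P(3)·log₂(P(3)/Q(3)) = 0.2819·log₂(0.2819/0.7469) = -0.39628

D_KL(P||Q) = 0.40748 + 1.25166 - 0.39628 = 1.26286 ≈ 1.2629 bits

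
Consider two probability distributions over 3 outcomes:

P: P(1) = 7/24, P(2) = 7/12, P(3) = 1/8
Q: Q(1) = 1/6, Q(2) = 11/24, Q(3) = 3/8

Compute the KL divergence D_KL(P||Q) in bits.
0.2403 bits

D_KL(P||Q) = Σ P(x) log₂(P(x)/Q(x))

Computing term by term:
  P(1)·log₂(P(1)/Q(1)) = (7/24)·log₂((7/24)/(1/6)) = 0.23548
  P(2)·log₂(P(2)/Q(2)) = (7/12)·log₂((7/12)/(11/24)) = 0.20296
  P(3)·log₂(P(3)/Q(3)) = (1/8)·log₂((1/8)/(3/8)) = -0.19812

D_KL(P||Q) = 0.23548 + 0.20296 - 0.19812 = 0.24032 ≈ 0.2403 bits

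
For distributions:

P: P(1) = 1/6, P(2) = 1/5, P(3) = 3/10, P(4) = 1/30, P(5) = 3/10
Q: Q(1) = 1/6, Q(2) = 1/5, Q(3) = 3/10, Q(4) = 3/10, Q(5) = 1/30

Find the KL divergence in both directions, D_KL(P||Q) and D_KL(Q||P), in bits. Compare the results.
D_KL(P||Q) = 0.8453 bits, D_KL(Q||P) = 0.8453 bits. The two directions give exactly the same value for this pair.

D_KL(P||Q) = Σ P(x) log₂(P(x)/Q(x))

Computing term by term:
  P(1)·log₂(P(1)/Q(1)) = (1/6)·log₂((1/6)/(1/6)) = 0.00000
  P(2)·log₂(P(2)/Q(2)) = (1/5)·log₂((1/5)/(1/5)) = 0.00000
  P(3)·log₂(P(3)/Q(3)) = (3/10)·log₂((3/10)/(3/10)) = 0.00000
  P(4)·log₂(P(4)/Q(4)) = (1/30)·log₂((1/30)/(3/10)) = -0.10566
  P(5)·log₂(P(5)/Q(5)) = (3/10)·log₂((3/10)/(1/30)) = 0.95098

D_KL(P||Q) = 0.00000 + 0.00000 + 0.00000 - 0.10566 + 0.95098 = 0.84532 ≈ 0.8453 bits

D_KL(Q||P) = Σ Q(x) log₂(Q(x)/P(x))

Computing term by term:
  Q(1)·log₂(Q(1)/P(1)) = (1/6)·log₂((1/6)/(1/6)) = 0.00000
  Q(2)·log₂(Q(2)/P(2)) = (1/5)·log₂((1/5)/(1/5)) = 0.00000
  Q(3)·log₂(Q(3)/P(3)) = (3/10)·log₂((3/10)/(3/10)) = 0.00000
  Q(4)·log₂(Q(4)/P(4)) = (3/10)·log₂((3/10)/(1/30)) = 0.95098
  Q(5)·log₂(Q(5)/P(5)) = (1/30)·log₂((1/30)/(3/10)) = -0.10566

D_KL(Q||P) = 0.00000 + 0.00000 + 0.00000 + 0.95098 - 0.10566 = 0.84532 ≈ 0.8453 bits

These ARE equal here. Q is P with outcomes relabeled (Q(4) = P(5), Q(5) = P(4)) by a relabeling that is its own inverse, so the two sums contain exactly the same terms in a different order. This is a special case — KL divergence is not symmetric in general: D_KL(P||Q) ≠ D_KL(Q||P) for most P, Q.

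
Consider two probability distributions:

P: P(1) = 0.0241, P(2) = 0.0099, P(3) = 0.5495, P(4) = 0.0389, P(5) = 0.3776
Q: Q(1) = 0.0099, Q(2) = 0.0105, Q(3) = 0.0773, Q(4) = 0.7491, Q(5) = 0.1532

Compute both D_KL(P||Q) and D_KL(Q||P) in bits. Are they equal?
D_KL(P||Q) = 1.9104 bits, D_KL(Q||P) = 2.7667 bits. No, they are not equal.

D_KL(P||Q) = Σ P(x) log₂(P(x)/Q(x))

Computing term by term:
  P(1)·log₂(P(1)/Q(1)) = 0.0241·log₂(0.0241/0.0099) = 0.03093
  P(2)·log₂(P(2)/Q(2)) = 0.0099·log₂(0.0099/0.0105) = -0.00084
  P(3)·log₂(P(3)/Q(3)) = 0.5495·log₂(0.5495/0.0773) = 1.55485
  P(4)·log₂(P(4)/Q(4)) = 0.0389·log₂(0.0389/0.7491) = -0.16600
  P(5)·log₂(P(5)/Q(5)) = 0.3776·log₂(0.3776/0.1532) = 0.49142

D_KL(P||Q) = 0.03093 - 0.00084 + 1.55485 - 0.16600 + 0.49142 = 1.91036 ≈ 1.9104 bits

D_KL(Q||P) = Σ Q(x) log₂(Q(x)/P(x))

Computing term by term:
  Q(1)·log₂(Q(1)/P(1)) = 0.0099·log₂(0.0099/0.0241) = -0.01271
  Q(2)·log₂(Q(2)/P(2)) = 0.0105·log₂(0.0105/0.0099) = 0.00089
  Q(3)·log₂(Q(3)/P(3)) = 0.0773·log₂(0.0773/0.5495) = -0.21873
  Q(4)·log₂(Q(4)/P(4)) = 0.7491·log₂(0.7491/0.0389) = 3.19665
  Q(5)·log₂(Q(5)/P(5)) = 0.1532·log₂(0.1532/0.3776) = -0.19938

D_KL(Q||P) = -0.01271 + 0.00089 - 0.21873 + 3.19665 - 0.19938 = 2.76672 ≈ 2.7667 bits

These are NOT equal (difference: 0.8563 bits). KL divergence is asymmetric: D_KL(P||Q) ≠ D_KL(Q||P) in general.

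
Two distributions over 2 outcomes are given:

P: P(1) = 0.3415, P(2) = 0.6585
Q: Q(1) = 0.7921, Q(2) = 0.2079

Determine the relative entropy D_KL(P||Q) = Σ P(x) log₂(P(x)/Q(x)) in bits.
0.6808 bits

D_KL(P||Q) = Σ P(x) log₂(P(x)/Q(x))

Computing term by term:
  P(1)·log₂(P(1)/Q(1)) = 0.3415·log₂(0.3415/0.7921) = -0.41451
  P(2)·log₂(P(2)/Q(2)) = 0.6585·log₂(0.6585/0.2079) = 1.09528

D_KL(P||Q) = -0.41451 + 1.09528 = 0.68077 ≈ 0.6808 bits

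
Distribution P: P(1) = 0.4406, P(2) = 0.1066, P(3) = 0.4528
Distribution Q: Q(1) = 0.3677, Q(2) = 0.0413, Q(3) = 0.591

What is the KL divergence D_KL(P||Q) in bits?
0.0868 bits

D_KL(P||Q) = Σ P(x) log₂(P(x)/Q(x))

Computing term by term:
  P(1)·log₂(P(1)/Q(1)) = 0.4406·log₂(0.4406/0.3677) = 0.11497
  P(2)·log₂(P(2)/Q(2)) = 0.1066·log₂(0.1066/0.0413) = 0.14583
  P(3)·log₂(P(3)/Q(3)) = 0.4528·log₂(0.4528/0.591) = -0.17400

D_KL(P||Q) = 0.11497 + 0.14583 - 0.17400 = 0.08680 ≈ 0.0868 bits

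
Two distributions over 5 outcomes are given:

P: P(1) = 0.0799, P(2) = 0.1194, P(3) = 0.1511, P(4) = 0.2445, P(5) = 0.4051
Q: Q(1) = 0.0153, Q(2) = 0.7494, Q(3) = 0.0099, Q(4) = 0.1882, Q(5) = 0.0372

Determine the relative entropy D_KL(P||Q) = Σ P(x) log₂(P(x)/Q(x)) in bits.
1.9561 bits

D_KL(P||Q) = Σ P(x) log₂(P(x)/Q(x))

Computing term by term:
  P(1)·log₂(P(1)/Q(1)) = 0.0799·log₂(0.0799/0.0153) = 0.19053
  P(2)·log₂(P(2)/Q(2)) = 0.1194·log₂(0.1194/0.7494) = -0.31640
  P(3)·log₂(P(3)/Q(3)) = 0.1511·log₂(0.1511/0.0099) = 0.59411
  P(4)·log₂(P(4)/Q(4)) = 0.2445·log₂(0.2445/0.1882) = 0.09232
  P(5)·log₂(P(5)/Q(5)) = 0.4051·log₂(0.4051/0.0372) = 1.39553

D_KL(P||Q) = 0.19053 - 0.31640 + 0.59411 + 0.09232 + 1.39553 = 1.95609 ≈ 1.9561 bits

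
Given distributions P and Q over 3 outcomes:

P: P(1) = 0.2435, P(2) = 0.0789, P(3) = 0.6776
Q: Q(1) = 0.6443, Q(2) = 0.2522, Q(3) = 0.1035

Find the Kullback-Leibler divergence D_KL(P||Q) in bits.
1.3627 bits

D_KL(P||Q) = Σ P(x) log₂(P(x)/Q(x))

Computing term by term:
  P(1)·log₂(P(1)/Q(1)) = 0.2435·log₂(0.2435/0.6443) = -0.34183
  P(2)·log₂(P(2)/Q(2)) = 0.0789·log₂(0.0789/0.2522) = -0.13227
  P(3)·log₂(P(3)/Q(3)) = 0.6776·log₂(0.6776/0.1035) = 1.83684

D_KL(P||Q) = -0.34183 - 0.13227 + 1.83684 = 1.36274 ≈ 1.3627 bits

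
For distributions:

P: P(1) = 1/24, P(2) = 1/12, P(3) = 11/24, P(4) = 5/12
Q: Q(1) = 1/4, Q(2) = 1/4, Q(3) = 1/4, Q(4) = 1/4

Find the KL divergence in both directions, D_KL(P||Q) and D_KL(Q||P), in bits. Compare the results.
D_KL(P||Q) = 0.4681 bits, D_KL(Q||P) = 0.6396 bits. D_KL(Q||P) is larger than D_KL(P||Q) by 0.1715 bits; the two directions differ.

D_KL(P||Q) = Σ P(x) log₂(P(x)/Q(x))

Computing term by term:
  P(1)·log₂(P(1)/Q(1)) = (1/24)·log₂((1/24)/(1/4)) = -0.10771
  P(2)·log₂(P(2)/Q(2)) = (1/12)·log₂((1/12)/(1/4)) = -0.13208
  P(3)·log₂(P(3)/Q(3)) = (11/24)·log₂((11/24)/(1/4)) = 0.40080
  P(4)·log₂(P(4)/Q(4)) = (5/12)·log₂((5/12)/(1/4)) = 0.30707

D_KL(P||Q) = -0.10771 - 0.13208 + 0.40080 + 0.30707 = 0.46808 ≈ 0.4681 bits

D_KL(Q||P) = Σ Q(x) log₂(Q(x)/P(x))

Computing term by term:
  Q(1)·log₂(Q(1)/P(1)) = (1/4)·log₂((1/4)/(1/24)) = 0.64624
  Q(2)·log₂(Q(2)/P(2)) = (1/4)·log₂((1/4)/(1/12)) = 0.39624
  Q(3)·log₂(Q(3)/P(3)) = (1/4)·log₂((1/4)/(11/24)) = -0.21862
  Q(4)·log₂(Q(4)/P(4)) = (1/4)·log₂((1/4)/(5/12)) = -0.18424

D_KL(Q||P) = 0.64624 + 0.39624 - 0.21862 - 0.18424 = 0.63962 ≈ 0.6396 bits

These are NOT equal (difference: 0.1715 bits). KL divergence is asymmetric: D_KL(P||Q) ≠ D_KL(Q||P) in general.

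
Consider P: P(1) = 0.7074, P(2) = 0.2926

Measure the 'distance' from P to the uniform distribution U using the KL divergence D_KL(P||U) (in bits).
0.1279 bits

U(i) = 1/2 for all i

D_KL(P||U) = Σ P(x) log₂(P(x) / (1/2))
           = Σ P(x) log₂(P(x)) + log₂(2)
           = log₂(2) - H(P)

H(P) = -Σ P(x) log₂(P(x)):
  -P(1)·log₂(P(1)) = -(0.7074)·log₂(0.7074) = 0.35328
  -P(2)·log₂(P(2)) = -(0.2926)·log₂(0.2926) = 0.51878
H(P) = 0.35328 + 0.51878 = 0.87206 bits

log₂(2) = 1.00000 bits

D_KL(P||U) = 1.00000 - 0.87206 = 0.12794 ≈ 0.1279 bits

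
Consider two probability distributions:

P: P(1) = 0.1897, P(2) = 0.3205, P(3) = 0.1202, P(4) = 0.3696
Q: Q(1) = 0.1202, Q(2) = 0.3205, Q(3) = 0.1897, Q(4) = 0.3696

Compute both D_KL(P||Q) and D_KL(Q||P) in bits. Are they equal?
D_KL(P||Q) = 0.0458 bits, D_KL(Q||P) = 0.0458 bits. Yes, in this case they are equal (although KL divergence is not symmetric in general).

D_KL(P||Q) = Σ P(x) log₂(P(x)/Q(x))

Computing term by term:
  P(1)·log₂(P(1)/Q(1)) = 0.1897·log₂(0.1897/0.1202) = 0.12488
  P(2)·log₂(P(2)/Q(2)) = 0.3205·log₂(0.3205/0.3205) = 0.00000
  P(3)·log₂(P(3)/Q(3)) = 0.1202·log₂(0.1202/0.1897) = -0.07913
  P(4)·log₂(P(4)/Q(4)) = 0.3696·log₂(0.3696/0.3696) = 0.00000

D_KL(P||Q) = 0.12488 + 0.00000 - 0.07913 + 0.00000 = 0.04575 ≈ 0.0458 bits

D_KL(Q||P) = Σ Q(x) log₂(Q(x)/P(x))

Computing term by term:
  Q(1)·log₂(Q(1)/P(1)) = 0.1202·log₂(0.1202/0.1897) = -0.07913
  Q(2)·log₂(Q(2)/P(2)) = 0.3205·log₂(0.3205/0.3205) = 0.00000
  Q(3)·log₂(Q(3)/P(3)) = 0.1897·log₂(0.1897/0.1202) = 0.12488
  Q(4)·log₂(Q(4)/P(4)) = 0.3696·log₂(0.3696/0.3696) = 0.00000

D_KL(Q||P) = -0.07913 + 0.00000 + 0.12488 + 0.00000 = 0.04575 ≈ 0.0458 bits

These ARE equal here. Q is P with outcomes relabeled (Q(1) = P(3), Q(3) = P(1)) by a relabeling that is its own inverse, so the two sums contain exactly the same terms in a different order. This is a special case — KL divergence is not symmetric in general: D_KL(P||Q) ≠ D_KL(Q||P) for most P, Q.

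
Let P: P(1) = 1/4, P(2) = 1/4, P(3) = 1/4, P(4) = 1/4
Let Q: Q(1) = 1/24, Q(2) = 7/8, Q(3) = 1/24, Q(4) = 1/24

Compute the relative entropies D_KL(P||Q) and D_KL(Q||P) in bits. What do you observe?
D_KL(P||Q) = 1.4869 bits, D_KL(Q||P) = 1.2583 bits. The two directions give different values (D_KL(P||Q) exceeds D_KL(Q||P) by 0.2286 bits): KL divergence is asymmetric.

D_KL(P||Q) = Σ P(x) log₂(P(x)/Q(x))

Computing term by term:
  P(1)·log₂(P(1)/Q(1)) = (1/4)·log₂((1/4)/(1/24)) = 0.64624
  P(2)·log₂(P(2)/Q(2)) = (1/4)·log₂((1/4)/(7/8)) = -0.45184
  P(3)·log₂(P(3)/Q(3)) = (1/4)·log₂((1/4)/(1/24)) = 0.64624
  P(4)·log₂(P(4)/Q(4)) = (1/4)·log₂((1/4)/(1/24)) = 0.64624

D_KL(P||Q) = 0.64624 - 0.45184 + 0.64624 + 0.64624 = 1.48688 ≈ 1.4869 bits

D_KL(Q||P) = Σ Q(x) log₂(Q(x)/P(x))

Computing term by term:
  Q(1)·log₂(Q(1)/P(1)) = (1/24)·log₂((1/24)/(1/4)) = -0.10771
  Q(2)·log₂(Q(2)/P(2)) = (7/8)·log₂((7/8)/(1/4)) = 1.58144
  Q(3)·log₂(Q(3)/P(3)) = (1/24)·log₂((1/24)/(1/4)) = -0.10771
  Q(4)·log₂(Q(4)/P(4)) = (1/24)·log₂((1/24)/(1/4)) = -0.10771

D_KL(Q||P) = -0.10771 + 1.58144 - 0.10771 - 0.10771 = 1.25831 ≈ 1.2583 bits

These are NOT equal (difference: 0.2286 bits). KL divergence is asymmetric: D_KL(P||Q) ≠ D_KL(Q||P) in general.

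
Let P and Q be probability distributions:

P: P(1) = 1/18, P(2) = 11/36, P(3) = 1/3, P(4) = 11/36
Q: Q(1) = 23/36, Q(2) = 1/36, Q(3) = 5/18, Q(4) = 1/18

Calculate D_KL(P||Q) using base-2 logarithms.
1.7005 bits

D_KL(P||Q) = Σ P(x) log₂(P(x)/Q(x))

Computing term by term:
  P(1)·log₂(P(1)/Q(1)) = (1/18)·log₂((1/18)/(23/36)) = -0.19575
  P(2)·log₂(P(2)/Q(2)) = (11/36)·log₂((11/36)/(1/36)) = 1.05705
  P(3)·log₂(P(3)/Q(3)) = (1/3)·log₂((1/3)/(5/18)) = 0.08768
  P(4)·log₂(P(4)/Q(4)) = (11/36)·log₂((11/36)/(1/18)) = 0.75149

D_KL(P||Q) = -0.19575 + 1.05705 + 0.08768 + 0.75149 = 1.70047 ≈ 1.7005 bits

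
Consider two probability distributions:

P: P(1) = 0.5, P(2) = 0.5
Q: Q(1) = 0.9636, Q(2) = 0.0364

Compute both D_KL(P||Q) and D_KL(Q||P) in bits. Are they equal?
D_KL(P||Q) = 1.4167 bits, D_KL(Q||P) = 0.7745 bits. No, they are not equal.

D_KL(P||Q) = Σ P(x) log₂(P(x)/Q(x))

Computing term by term:
  P(1)·log₂(P(1)/Q(1)) = 0.5·log₂(0.5/0.9636) = -0.47325
  P(2)·log₂(P(2)/Q(2)) = 0.5·log₂(0.5/0.0364) = 1.88996

D_KL(P||Q) = -0.47325 + 1.88996 = 1.41671 ≈ 1.4167 bits

D_KL(Q||P) = Σ Q(x) log₂(Q(x)/P(x))

Computing term by term:
  Q(1)·log₂(Q(1)/P(1)) = 0.9636·log₂(0.9636/0.5) = 0.91205
  Q(2)·log₂(Q(2)/P(2)) = 0.0364·log₂(0.0364/0.5) = -0.13759

D_KL(Q||P) = 0.91205 - 0.13759 = 0.77446 ≈ 0.7745 bits

These are NOT equal (difference: 0.6422 bits). KL divergence is asymmetric: D_KL(P||Q) ≠ D_KL(Q||P) in general.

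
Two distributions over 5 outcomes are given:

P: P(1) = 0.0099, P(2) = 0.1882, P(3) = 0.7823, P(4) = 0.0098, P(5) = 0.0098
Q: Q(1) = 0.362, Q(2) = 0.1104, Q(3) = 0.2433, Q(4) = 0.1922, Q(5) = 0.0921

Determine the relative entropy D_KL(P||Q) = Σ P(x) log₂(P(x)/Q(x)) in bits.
1.3378 bits

D_KL(P||Q) = Σ P(x) log₂(P(x)/Q(x))

Computing term by term:
  P(1)·log₂(P(1)/Q(1)) = 0.0099·log₂(0.0099/0.362) = -0.05140
  P(2)·log₂(P(2)/Q(2)) = 0.1882·log₂(0.1882/0.1104) = 0.14482
  P(3)·log₂(P(3)/Q(3)) = 0.7823·log₂(0.7823/0.2433) = 1.31816
  P(4)·log₂(P(4)/Q(4)) = 0.0098·log₂(0.0098/0.1922) = -0.04208
  P(5)·log₂(P(5)/Q(5)) = 0.0098·log₂(0.0098/0.0921) = -0.03168

D_KL(P||Q) = -0.05140 + 0.14482 + 1.31816 - 0.04208 - 0.03168 = 1.33782 ≈ 1.3378 bits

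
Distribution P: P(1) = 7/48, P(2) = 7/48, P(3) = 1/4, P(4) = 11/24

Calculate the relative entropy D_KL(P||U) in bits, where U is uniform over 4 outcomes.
0.1740 bits

U(i) = 1/4 for all i

D_KL(P||U) = Σ P(x) log₂(P(x) / (1/4))
           = Σ P(x) log₂(P(x)) + log₂(4)
           = log₂(4) - H(P)

H(P) = -Σ P(x) log₂(P(x)):
  -P(1)·log₂(P(1)) = -(7/48)·log₂(7/48) = 0.40507
  -P(2)·log₂(P(2)) = -(7/48)·log₂(7/48) = 0.40507
  -P(3)·log₂(P(3)) = -(1/4)·log₂(1/4) = 0.50000
  -P(4)·log₂(P(4)) = -(11/24)·log₂(11/24) = 0.51587
H(P) = 0.40507 + 0.40507 + 0.50000 + 0.51587 = 1.82601 bits

log₂(4) = 2.00000 bits

D_KL(P||U) = 2.00000 - 1.82601 = 0.17399 ≈ 0.1740 bits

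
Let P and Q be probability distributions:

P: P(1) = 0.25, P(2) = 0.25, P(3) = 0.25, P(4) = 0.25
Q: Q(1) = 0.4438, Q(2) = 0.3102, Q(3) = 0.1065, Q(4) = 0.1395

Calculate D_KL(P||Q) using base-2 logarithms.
0.2334 bits

D_KL(P||Q) = Σ P(x) log₂(P(x)/Q(x))

Computing term by term:
  P(1)·log₂(P(1)/Q(1)) = 0.25·log₂(0.25/0.4438) = -0.20700
  P(2)·log₂(P(2)/Q(2)) = 0.25·log₂(0.25/0.3102) = -0.07782
  P(3)·log₂(P(3)/Q(3)) = 0.25·log₂(0.25/0.1065) = 0.30777
  P(4)·log₂(P(4)/Q(4)) = 0.25·log₂(0.25/0.1395) = 0.21042

D_KL(P||Q) = -0.20700 - 0.07782 + 0.30777 + 0.21042 = 0.23337 ≈ 0.2334 bits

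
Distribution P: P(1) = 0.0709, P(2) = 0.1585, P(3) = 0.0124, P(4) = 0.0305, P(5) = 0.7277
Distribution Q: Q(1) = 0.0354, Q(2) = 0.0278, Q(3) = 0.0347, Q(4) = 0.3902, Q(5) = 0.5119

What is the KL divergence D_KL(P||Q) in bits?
0.7078 bits

D_KL(P||Q) = Σ P(x) log₂(P(x)/Q(x))

Computing term by term:
  P(1)·log₂(P(1)/Q(1)) = 0.0709·log₂(0.0709/0.0354) = 0.07104
  P(2)·log₂(P(2)/Q(2)) = 0.1585·log₂(0.1585/0.0278) = 0.39805
  P(3)·log₂(P(3)/Q(3)) = 0.0124·log₂(0.0124/0.0347) = -0.01841
  P(4)·log₂(P(4)/Q(4)) = 0.0305·log₂(0.0305/0.3902) = -0.11216
  P(5)·log₂(P(5)/Q(5)) = 0.7277·log₂(0.7277/0.5119) = 0.36929

D_KL(P||Q) = 0.07104 + 0.39805 - 0.01841 - 0.11216 + 0.36929 = 0.70781 ≈ 0.7078 bits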